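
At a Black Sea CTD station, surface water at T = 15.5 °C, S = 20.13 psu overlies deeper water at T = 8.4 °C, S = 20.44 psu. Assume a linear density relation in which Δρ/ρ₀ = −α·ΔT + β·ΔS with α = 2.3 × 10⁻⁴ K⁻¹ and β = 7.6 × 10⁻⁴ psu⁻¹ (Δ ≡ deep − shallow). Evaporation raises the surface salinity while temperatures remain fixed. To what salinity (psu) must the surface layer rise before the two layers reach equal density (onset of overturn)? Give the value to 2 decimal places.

Neutral buoyancy requires −α(T_deep − T_surf) + β(S_deep − S_surf′) = 0.
S_surf′ = S_deep − (α/β)·ΔT = 20.44 − (2.3 × 10⁻⁴/7.6 × 10⁻⁴)·(-7.1) = 22.5887 psu.
Increase required: 22.5887 − 20.13 = 2.4587 psu.

22.59 psu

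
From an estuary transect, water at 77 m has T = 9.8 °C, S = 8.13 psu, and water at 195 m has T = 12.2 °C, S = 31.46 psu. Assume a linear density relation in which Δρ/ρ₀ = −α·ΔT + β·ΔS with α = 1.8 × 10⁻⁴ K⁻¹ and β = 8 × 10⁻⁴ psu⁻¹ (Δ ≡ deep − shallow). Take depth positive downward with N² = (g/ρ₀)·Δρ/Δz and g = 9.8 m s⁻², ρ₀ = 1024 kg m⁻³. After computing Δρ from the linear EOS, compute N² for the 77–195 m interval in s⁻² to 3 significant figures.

1.51 × 10⁻³ s⁻²

ΔT = +2.4 K, ΔS = +23.33 psu (deep − shallow).
Δρ/ρ₀ = −αΔT + βΔS = -4.32 × 10⁻⁴ + 0.018664 = 0.018232, so Δρ ≈ 18.67 kg m⁻³.
N² = (g/ρ₀)·Δρ/Δz = g·(Δρ/ρ₀)/Δz = 9.8 × 0.018232 / 118 = 1.5142 × 10⁻³ s⁻² ≈ 1.51 × 10⁻³ s⁻².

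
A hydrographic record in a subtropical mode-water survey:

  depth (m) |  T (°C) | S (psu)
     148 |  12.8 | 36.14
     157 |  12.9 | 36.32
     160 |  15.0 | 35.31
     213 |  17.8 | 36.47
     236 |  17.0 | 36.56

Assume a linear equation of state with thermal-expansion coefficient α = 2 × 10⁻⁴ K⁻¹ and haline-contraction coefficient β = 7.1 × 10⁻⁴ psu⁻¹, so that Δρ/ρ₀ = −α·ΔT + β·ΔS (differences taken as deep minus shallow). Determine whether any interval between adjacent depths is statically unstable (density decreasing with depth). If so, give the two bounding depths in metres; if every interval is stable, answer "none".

157–160 m

Evaluate Δρ/ρ₀ = −αΔT + βΔS across each adjacent pair:
  148–157 m: −αΔT+βΔS = −(2 × 10⁻⁴)(+0.1)+(7.1 × 10⁻⁴)(+0.18) = 1.1 × 10⁻⁴ → stable
  157–160 m: −αΔT+βΔS = −(2 × 10⁻⁴)(+2.1)+(7.1 × 10⁻⁴)(-1.01) = -1.1 × 10⁻³ → UNSTABLE
  160–213 m: −αΔT+βΔS = −(2 × 10⁻⁴)(+2.8)+(7.1 × 10⁻⁴)(+1.16) = 2.6 × 10⁻⁴ → stable
  213–236 m: −αΔT+βΔS = −(2 × 10⁻⁴)(-0.8)+(7.1 × 10⁻⁴)(+0.09) = 2.2 × 10⁻⁴ → stable
The 157–160 m interval has Δρ < 0: lighter water underlies denser water.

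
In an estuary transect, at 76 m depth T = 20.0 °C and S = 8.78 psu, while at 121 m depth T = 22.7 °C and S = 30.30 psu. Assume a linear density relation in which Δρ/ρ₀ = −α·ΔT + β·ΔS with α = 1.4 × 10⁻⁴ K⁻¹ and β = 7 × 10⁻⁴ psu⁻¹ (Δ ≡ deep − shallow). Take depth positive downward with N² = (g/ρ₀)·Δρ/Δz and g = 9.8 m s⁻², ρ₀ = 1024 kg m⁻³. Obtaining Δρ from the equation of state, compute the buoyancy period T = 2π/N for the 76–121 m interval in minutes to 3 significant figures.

1.85 min

ΔT = +2.7 K, ΔS = +21.52 psu (deep − shallow).
Δρ/ρ₀ = −αΔT + βΔS = -3.78 × 10⁻⁴ + 0.015064 = 0.014686, so Δρ ≈ 15.04 kg m⁻³.
N² = (g/ρ₀)·Δρ/Δz = g·(Δρ/ρ₀)/Δz = 9.8 × 0.014686 / 45 = 3.1983 × 10⁻³ s⁻².
N = √(3.1983 × 10⁻³) = 0.056554 rad s⁻¹ → T = 2π/N = 111.10 s = 1.8517 min ≈ 1.85 min.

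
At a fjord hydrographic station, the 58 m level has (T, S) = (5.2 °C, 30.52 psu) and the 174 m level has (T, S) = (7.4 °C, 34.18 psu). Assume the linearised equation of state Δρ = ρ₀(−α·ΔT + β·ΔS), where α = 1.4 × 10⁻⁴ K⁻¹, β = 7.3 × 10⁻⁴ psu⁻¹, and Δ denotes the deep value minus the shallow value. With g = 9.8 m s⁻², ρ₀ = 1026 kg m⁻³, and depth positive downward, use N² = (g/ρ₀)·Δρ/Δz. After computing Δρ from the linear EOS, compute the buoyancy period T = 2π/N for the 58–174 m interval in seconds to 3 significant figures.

445 s

ΔT = +2.2 K, ΔS = +3.66 psu (deep − shallow).
Δρ/ρ₀ = −αΔT + βΔS = -3.08 × 10⁻⁴ + 2.6718 × 10⁻³ = 2.3638 × 10⁻³, so Δρ ≈ 2.425 kg m⁻³.
N² = (g/ρ₀)·Δρ/Δz = g·(Δρ/ρ₀)/Δz = 9.8 × 2.3638 × 10⁻³ / 116 = 1.9970 × 10⁻⁴ s⁻².
N = √(1.9970 × 10⁻⁴) = 0.014132 rad s⁻¹ → T = 2π/N = 444.61 s ≈ 445 s.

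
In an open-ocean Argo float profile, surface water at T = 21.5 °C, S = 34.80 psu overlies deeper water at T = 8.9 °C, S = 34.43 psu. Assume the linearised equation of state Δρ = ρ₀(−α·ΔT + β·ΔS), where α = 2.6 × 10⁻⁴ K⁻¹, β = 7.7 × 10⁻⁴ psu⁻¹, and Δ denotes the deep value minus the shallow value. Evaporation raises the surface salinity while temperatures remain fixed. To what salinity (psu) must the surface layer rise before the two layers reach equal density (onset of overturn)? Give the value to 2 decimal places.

Neutral buoyancy requires −α(T_deep − T_surf) + β(S_deep − S_surf′) = 0.
S_surf′ = S_deep − (α/β)·ΔT = 34.43 − (2.6 × 10⁻⁴/7.7 × 10⁻⁴)·(-12.6) = 38.6845 psu.
Increase required: 38.6845 − 34.80 = 3.8845 psu.

38.68 psu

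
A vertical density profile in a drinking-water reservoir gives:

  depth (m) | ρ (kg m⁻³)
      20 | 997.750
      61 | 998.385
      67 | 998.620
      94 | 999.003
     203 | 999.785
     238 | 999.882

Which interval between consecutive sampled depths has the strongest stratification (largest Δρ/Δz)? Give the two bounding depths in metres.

61–67 m

Compute the density gradient over each adjacent pair:
  20–61 m: Δρ/Δz = 0.635/41 = 0.015 kg m⁻⁴
  61–67 m: Δρ/Δz = 0.235/6 = 0.039 kg m⁻⁴
  67–94 m: Δρ/Δz = 0.383/27 = 0.014 kg m⁻⁴
  94–203 m: Δρ/Δz = 0.782/109 = 7.2 × 10⁻³ kg m⁻⁴
  203–238 m: Δρ/Δz = 0.097/35 = 2.8 × 10⁻³ kg m⁻⁴
The largest gradient is in the 61–67 m interval — the pycnocline.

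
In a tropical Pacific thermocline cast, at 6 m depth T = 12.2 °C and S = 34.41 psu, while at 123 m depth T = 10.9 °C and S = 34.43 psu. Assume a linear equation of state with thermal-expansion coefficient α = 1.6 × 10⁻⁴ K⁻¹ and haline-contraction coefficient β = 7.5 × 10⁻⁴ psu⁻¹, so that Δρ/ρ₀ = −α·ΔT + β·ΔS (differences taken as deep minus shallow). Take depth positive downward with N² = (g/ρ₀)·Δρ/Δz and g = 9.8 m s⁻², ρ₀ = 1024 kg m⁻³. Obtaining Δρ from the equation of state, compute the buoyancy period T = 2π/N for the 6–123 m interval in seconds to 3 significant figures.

ΔT = -1.3 K, ΔS = +0.02 psu (deep − shallow).
Δρ/ρ₀ = −αΔT + βΔS = 2.08 × 10⁻⁴ + 1.50 × 10⁻⁵ = 2.23 × 10⁻⁴, so Δρ ≈ 0.2284 kg m⁻³.
N² = (g/ρ₀)·Δρ/Δz = g·(Δρ/ρ₀)/Δz = 9.8 × 2.23 × 10⁻⁴ / 117 = 1.8679 × 10⁻⁵ s⁻².
N = √(1.8679 × 10⁻⁵) = 4.3219 × 10⁻³ rad s⁻¹ → T = 2π/N = 1.4538 × 10³ s ≈ 1.45 × 10³ s.

1.45 × 10³ s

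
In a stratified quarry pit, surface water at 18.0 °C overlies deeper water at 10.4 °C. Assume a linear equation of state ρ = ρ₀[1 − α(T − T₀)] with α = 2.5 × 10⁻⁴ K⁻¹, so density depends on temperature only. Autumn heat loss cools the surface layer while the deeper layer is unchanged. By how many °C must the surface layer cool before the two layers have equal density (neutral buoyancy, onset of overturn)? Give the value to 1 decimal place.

7.6 °C

With temperature the only control, equal density requires T_surf′ = T_deep.
T_surf′ = 10.4 °C.
Cooling required: 18.0 − 10.4 = 7.6 °C.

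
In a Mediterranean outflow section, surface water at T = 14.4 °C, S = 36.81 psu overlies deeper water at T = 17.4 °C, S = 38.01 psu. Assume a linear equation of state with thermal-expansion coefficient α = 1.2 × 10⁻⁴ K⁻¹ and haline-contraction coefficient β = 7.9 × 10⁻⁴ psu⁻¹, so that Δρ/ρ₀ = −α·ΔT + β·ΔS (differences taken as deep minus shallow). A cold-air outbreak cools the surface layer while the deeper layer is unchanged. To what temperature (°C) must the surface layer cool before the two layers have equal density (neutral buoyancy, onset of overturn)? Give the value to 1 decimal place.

9.5 °C

Neutral buoyancy requires Δρ = 0, i.e. −α(T_deep − T_surf′) + β(S_deep − S_surf) = 0.
T_surf′ = T_deep − (β/α)·ΔS = 17.4 − (7.9 × 10⁻⁴/1.2 × 10⁻⁴)·(+1.20) = 9.500 °C.
Cooling required: 14.4 − (9.500) = 4.900 °C.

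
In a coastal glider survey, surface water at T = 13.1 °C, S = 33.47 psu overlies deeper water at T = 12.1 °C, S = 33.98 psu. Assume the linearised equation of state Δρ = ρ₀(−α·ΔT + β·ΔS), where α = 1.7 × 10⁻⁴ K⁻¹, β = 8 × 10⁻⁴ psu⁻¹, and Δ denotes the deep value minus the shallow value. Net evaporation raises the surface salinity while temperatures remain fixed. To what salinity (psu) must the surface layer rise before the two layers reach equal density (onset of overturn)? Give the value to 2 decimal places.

Neutral buoyancy requires −α(T_deep − T_surf) + β(S_deep − S_surf′) = 0.
S_surf′ = S_deep − (α/β)·ΔT = 33.98 − (1.7 × 10⁻⁴/8 × 10⁻⁴)·(-1.0) = 34.1925 psu.
Increase required: 34.1925 − 33.47 = 0.7225 psu.

34.19 psu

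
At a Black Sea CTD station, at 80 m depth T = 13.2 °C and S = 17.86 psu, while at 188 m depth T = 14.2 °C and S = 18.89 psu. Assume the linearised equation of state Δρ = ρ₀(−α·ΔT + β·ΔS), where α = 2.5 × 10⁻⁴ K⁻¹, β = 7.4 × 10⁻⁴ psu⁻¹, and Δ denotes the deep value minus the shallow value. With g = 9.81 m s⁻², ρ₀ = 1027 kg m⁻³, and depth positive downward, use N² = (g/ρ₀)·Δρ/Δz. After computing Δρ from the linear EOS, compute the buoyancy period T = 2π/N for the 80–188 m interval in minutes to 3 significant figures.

15.4 min

ΔT = +1.0 K, ΔS = +1.03 psu (deep − shallow).
Δρ/ρ₀ = −αΔT + βΔS = -2.50 × 10⁻⁴ + 7.622 × 10⁻⁴ = 5.122 × 10⁻⁴, so Δρ ≈ 0.5260 kg m⁻³.
N² = (g/ρ₀)·Δρ/Δz = g·(Δρ/ρ₀)/Δz = 9.81 × 5.122 × 10⁻⁴ / 108 = 4.6525 × 10⁻⁵ s⁻².
N = √(4.6525 × 10⁻⁵) = 6.8209 × 10⁻³ rad s⁻¹ → T = 2π/N = 921.17 s = 15.353 min ≈ 15.4 min.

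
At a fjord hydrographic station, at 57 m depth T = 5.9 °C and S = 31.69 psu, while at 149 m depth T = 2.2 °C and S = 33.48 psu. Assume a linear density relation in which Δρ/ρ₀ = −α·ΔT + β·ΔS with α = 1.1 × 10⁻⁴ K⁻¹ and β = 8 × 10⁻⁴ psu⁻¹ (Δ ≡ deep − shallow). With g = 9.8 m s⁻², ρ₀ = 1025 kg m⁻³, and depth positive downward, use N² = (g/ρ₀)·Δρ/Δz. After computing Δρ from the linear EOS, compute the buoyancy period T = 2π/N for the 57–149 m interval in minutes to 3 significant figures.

ΔT = -3.7 K, ΔS = +1.79 psu (deep − shallow).
Δρ/ρ₀ = −αΔT + βΔS = 4.07 × 10⁻⁴ + 1.432 × 10⁻³ = 1.839 × 10⁻³, so Δρ ≈ 1.885 kg m⁻³.
N² = (g/ρ₀)·Δρ/Δz = g·(Δρ/ρ₀)/Δz = 9.8 × 1.839 × 10⁻³ / 92 = 1.9589 × 10⁻⁴ s⁻².
N = √(1.9589 × 10⁻⁴) = 0.013996 rad s⁻¹ → T = 2π/N = 448.93 s = 7.4822 min ≈ 7.48 min.

7.48 min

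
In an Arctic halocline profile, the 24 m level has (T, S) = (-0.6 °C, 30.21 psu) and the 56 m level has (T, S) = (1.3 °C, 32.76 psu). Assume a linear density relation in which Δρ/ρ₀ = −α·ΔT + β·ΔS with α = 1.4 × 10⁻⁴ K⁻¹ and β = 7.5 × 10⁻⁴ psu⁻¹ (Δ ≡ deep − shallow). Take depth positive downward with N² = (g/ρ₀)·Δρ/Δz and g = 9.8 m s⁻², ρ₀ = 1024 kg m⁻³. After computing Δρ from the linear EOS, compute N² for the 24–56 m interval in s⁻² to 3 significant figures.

ΔT = +1.9 K, ΔS = +2.55 psu (deep − shallow).
Δρ/ρ₀ = −αΔT + βΔS = -2.66 × 10⁻⁴ + 1.9125 × 10⁻³ = 1.6465 × 10⁻³, so Δρ ≈ 1.686 kg m⁻³.
N² = (g/ρ₀)·Δρ/Δz = g·(Δρ/ρ₀)/Δz = 9.8 × 1.6465 × 10⁻³ / 32 = 5.0424 × 10⁻⁴ s⁻² ≈ 5.04 × 10⁻⁴ s⁻².

5.04 × 10⁻⁴ s⁻²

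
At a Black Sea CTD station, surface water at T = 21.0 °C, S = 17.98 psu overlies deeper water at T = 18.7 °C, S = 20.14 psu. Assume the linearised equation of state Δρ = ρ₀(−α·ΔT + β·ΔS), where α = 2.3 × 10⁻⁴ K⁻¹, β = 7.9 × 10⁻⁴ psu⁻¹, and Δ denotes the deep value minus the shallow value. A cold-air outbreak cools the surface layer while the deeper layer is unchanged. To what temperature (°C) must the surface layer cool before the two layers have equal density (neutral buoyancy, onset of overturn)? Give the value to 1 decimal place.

11.3 °C

Neutral buoyancy requires Δρ = 0, i.e. −α(T_deep − T_surf′) + β(S_deep − S_surf) = 0.
T_surf′ = T_deep − (β/α)·ΔS = 18.7 − (7.9 × 10⁻⁴/2.3 × 10⁻⁴)·(+2.16) = 11.281 °C.
Cooling required: 21.0 − (11.281) = 9.719 °C.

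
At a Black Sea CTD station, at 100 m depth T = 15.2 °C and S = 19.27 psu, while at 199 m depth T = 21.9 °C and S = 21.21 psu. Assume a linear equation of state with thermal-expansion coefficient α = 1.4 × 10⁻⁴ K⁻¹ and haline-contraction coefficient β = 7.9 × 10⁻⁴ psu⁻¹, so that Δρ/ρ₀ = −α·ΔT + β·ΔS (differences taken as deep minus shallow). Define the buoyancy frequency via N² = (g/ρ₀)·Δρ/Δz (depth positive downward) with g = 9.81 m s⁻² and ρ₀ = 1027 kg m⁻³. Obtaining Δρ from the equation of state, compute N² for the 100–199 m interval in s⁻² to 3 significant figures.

ΔT = +6.7 K, ΔS = +1.94 psu (deep − shallow).
Δρ/ρ₀ = −αΔT + βΔS = -9.38 × 10⁻⁴ + 1.5326 × 10⁻³ = 5.946 × 10⁻⁴, so Δρ ≈ 0.6107 kg m⁻³.
N² = (g/ρ₀)·Δρ/Δz = g·(Δρ/ρ₀)/Δz = 9.81 × 5.946 × 10⁻⁴ / 99 = 5.8919 × 10⁻⁵ s⁻² ≈ 5.89 × 10⁻⁵ s⁻².

5.89 × 10⁻⁵ s⁻²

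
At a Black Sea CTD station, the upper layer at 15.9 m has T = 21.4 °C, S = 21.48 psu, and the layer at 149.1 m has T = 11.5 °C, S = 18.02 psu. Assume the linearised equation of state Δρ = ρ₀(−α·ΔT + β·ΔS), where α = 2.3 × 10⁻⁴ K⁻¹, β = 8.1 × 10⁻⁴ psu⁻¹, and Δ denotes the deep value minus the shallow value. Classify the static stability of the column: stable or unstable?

unstable

ΔT = 11.5 − 21.4 = -9.9 K and ΔS = 18.02 − 21.48 = -3.46 psu (deep − shallow).
−αΔT = 2.277 × 10⁻³; βΔS = -2.8026 × 10⁻³; sum Δρ/ρ₀ = -5.256 × 10⁻⁴.
Δρ/ρ₀ < 0, so Δρ < 0: deeper water is lighter → statically unstable; the column would overturn.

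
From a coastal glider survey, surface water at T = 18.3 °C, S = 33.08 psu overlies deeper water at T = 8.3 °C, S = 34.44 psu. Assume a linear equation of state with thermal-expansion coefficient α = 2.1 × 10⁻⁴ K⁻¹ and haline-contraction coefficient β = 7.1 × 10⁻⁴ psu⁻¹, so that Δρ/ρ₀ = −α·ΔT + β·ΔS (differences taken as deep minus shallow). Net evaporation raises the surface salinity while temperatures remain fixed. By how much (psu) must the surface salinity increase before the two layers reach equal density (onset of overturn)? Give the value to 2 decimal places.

4.32 psu

Neutral buoyancy requires −α(T_deep − T_surf) + β(S_deep − S_surf′) = 0.
S_surf′ = S_deep − (α/β)·ΔT = 34.44 − (2.1 × 10⁻⁴/7.1 × 10⁻⁴)·(-10.0) = 37.3977 psu.
Increase required: 37.3977 − 33.08 = 4.3177 psu.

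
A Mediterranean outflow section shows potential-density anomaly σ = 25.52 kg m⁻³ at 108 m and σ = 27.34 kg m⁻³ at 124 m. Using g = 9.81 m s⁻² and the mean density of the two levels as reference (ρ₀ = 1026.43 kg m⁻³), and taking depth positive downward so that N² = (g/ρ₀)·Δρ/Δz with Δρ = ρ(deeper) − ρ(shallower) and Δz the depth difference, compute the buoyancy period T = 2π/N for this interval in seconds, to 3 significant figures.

191 s

Δρ = 1027.34 − 1025.52 = 1.82 kg m⁻³ over Δz = 124 − 108 = 16 m.
N² = (9.81/1026.43) × (1.82/16) = 1.0872 × 10⁻³ s⁻².
N = √(1.0872 × 10⁻³) = 0.032973 rad s⁻¹, so T = 2π/N = 190.56 s ≈ 191 s.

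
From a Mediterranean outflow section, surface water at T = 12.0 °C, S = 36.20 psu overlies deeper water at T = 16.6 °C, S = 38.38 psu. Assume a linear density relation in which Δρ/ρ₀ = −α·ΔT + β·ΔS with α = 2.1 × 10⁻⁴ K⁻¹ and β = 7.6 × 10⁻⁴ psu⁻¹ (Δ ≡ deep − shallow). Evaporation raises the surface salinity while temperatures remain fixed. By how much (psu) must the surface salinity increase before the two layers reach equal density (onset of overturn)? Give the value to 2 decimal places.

0.91 psu

Neutral buoyancy requires −α(T_deep − T_surf) + β(S_deep − S_surf′) = 0.
S_surf′ = S_deep − (α/β)·ΔT = 38.38 − (2.1 × 10⁻⁴/7.6 × 10⁻⁴)·(+4.6) = 37.1089 psu.
Increase required: 37.1089 − 36.20 = 0.9089 psu.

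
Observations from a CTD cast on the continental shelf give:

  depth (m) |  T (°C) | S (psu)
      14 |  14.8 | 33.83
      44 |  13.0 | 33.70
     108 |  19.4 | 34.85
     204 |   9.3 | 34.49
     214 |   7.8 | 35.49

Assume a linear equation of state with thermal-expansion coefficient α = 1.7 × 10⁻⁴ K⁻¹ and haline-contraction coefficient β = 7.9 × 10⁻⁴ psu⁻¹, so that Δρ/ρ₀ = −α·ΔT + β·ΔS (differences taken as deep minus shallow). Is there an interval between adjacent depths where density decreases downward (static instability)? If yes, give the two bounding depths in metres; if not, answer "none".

44–108 m

Evaluate Δρ/ρ₀ = −αΔT + βΔS across each adjacent pair:
  14–44 m: −αΔT+βΔS = −(1.7 × 10⁻⁴)(-1.8)+(7.9 × 10⁻⁴)(-0.13) = 2.0 × 10⁻⁴ → stable
  44–108 m: −αΔT+βΔS = −(1.7 × 10⁻⁴)(+6.4)+(7.9 × 10⁻⁴)(+1.15) = -1.8 × 10⁻⁴ → UNSTABLE
  108–204 m: −αΔT+βΔS = −(1.7 × 10⁻⁴)(-10.1)+(7.9 × 10⁻⁴)(-0.36) = 1.4 × 10⁻³ → stable
  204–214 m: −αΔT+βΔS = −(1.7 × 10⁻⁴)(-1.5)+(7.9 × 10⁻⁴)(+1.00) = 1.0 × 10⁻³ → stable
The 44–108 m interval has Δρ < 0: lighter water underlies denser water.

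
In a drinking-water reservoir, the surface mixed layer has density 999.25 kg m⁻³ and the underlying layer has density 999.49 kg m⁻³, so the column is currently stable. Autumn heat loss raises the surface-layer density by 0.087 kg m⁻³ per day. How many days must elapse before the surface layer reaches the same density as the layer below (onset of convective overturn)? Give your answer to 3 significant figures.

2.76 days

Density deficit of the surface layer: 999.49 − 999.25 = 0.24 kg m⁻³.
Required change = 0.24 / 0.087 = 2.76 days.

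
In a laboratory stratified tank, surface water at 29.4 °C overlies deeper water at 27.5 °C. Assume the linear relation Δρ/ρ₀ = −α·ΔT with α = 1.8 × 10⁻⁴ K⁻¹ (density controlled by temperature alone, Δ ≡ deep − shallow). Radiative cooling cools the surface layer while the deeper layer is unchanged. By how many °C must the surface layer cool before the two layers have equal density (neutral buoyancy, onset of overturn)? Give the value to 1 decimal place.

1.9 °C

With temperature the only control, equal density requires T_surf′ = T_deep.
T_surf′ = 27.5 °C.
Cooling required: 29.4 − 27.5 = 1.9 °C.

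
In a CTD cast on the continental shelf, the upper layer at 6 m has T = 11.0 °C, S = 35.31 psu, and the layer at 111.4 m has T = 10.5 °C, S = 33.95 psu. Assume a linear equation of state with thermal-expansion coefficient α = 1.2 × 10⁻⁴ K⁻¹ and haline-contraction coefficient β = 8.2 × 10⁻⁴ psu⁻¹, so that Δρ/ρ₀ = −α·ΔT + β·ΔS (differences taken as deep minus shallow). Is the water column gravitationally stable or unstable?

ΔT = 10.5 − 11.0 = -0.5 K and ΔS = 33.95 − 35.31 = -1.36 psu (deep − shallow).
−αΔT = 6.00 × 10⁻⁵; βΔS = -1.1152 × 10⁻³; sum Δρ/ρ₀ = -1.0552 × 10⁻³.
Δρ/ρ₀ < 0, so Δρ < 0: deeper water is lighter → statically unstable; the column would overturn.

unstable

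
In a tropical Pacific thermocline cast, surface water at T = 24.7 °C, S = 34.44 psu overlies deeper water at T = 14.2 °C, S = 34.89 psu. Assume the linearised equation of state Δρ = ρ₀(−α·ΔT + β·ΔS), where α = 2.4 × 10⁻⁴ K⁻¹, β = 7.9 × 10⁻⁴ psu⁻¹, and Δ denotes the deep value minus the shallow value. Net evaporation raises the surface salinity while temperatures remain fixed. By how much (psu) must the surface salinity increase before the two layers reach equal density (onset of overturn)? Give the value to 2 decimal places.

Neutral buoyancy requires −α(T_deep − T_surf) + β(S_deep − S_surf′) = 0.
S_surf′ = S_deep − (α/β)·ΔT = 34.89 − (2.4 × 10⁻⁴/7.9 × 10⁻⁴)·(-10.5) = 38.0799 psu.
Increase required: 38.0799 − 34.44 = 3.6399 psu.

3.64 psu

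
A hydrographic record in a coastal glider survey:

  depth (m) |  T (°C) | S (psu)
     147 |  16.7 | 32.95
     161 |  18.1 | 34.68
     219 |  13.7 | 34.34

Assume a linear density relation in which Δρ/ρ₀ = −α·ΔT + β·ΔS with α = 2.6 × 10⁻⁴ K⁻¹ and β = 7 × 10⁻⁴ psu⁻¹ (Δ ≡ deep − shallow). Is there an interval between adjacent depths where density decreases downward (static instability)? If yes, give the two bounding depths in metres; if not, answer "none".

none

Evaluate Δρ/ρ₀ = −αΔT + βΔS across each adjacent pair:
  147–161 m: −αΔT+βΔS = −(2.6 × 10⁻⁴)(+1.4)+(7 × 10⁻⁴)(+1.73) = 8.5 × 10⁻⁴ → stable
  161–219 m: −αΔT+βΔS = −(2.6 × 10⁻⁴)(-4.4)+(7 × 10⁻⁴)(-0.34) = 9.1 × 10⁻⁴ → stable
Every interval has Δρ > 0: the column is stably stratified throughout.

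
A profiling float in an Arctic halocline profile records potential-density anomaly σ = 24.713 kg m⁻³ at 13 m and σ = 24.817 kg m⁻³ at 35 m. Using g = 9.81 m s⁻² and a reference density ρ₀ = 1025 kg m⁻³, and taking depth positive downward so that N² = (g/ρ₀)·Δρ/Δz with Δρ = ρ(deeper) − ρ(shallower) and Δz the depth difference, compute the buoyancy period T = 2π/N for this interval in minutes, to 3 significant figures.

15.6 min

Δρ = 1024.817 − 1024.713 = 0.104 kg m⁻³ over Δz = 35 − 13 = 22 m.
N² = (9.81/1025) × (0.104/22) = 4.5243 × 10⁻⁵ s⁻².
N = √(4.5243 × 10⁻⁵) = 6.7263 × 10⁻³ rad s⁻¹, so T = 2π/N = 934.12 s = 15.569 min ≈ 15.6 min.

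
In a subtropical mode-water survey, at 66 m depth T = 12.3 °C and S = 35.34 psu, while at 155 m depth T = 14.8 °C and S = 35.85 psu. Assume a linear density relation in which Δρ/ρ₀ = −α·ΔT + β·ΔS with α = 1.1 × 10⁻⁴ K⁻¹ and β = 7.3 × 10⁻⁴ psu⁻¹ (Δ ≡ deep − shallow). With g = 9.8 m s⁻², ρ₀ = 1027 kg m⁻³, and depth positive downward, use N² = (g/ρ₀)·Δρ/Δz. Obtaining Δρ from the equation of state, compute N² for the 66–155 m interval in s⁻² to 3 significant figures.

ΔT = +2.5 K, ΔS = +0.51 psu (deep − shallow).
Δρ/ρ₀ = −αΔT + βΔS = -2.75 × 10⁻⁴ + 3.723 × 10⁻⁴ = 9.73 × 10⁻⁵, so Δρ ≈ 0.09993 kg m⁻³.
N² = (g/ρ₀)·Δρ/Δz = g·(Δρ/ρ₀)/Δz = 9.8 × 9.73 × 10⁻⁵ / 89 = 1.0714 × 10⁻⁵ s⁻² ≈ 1.07 × 10⁻⁵ s⁻².

1.07 × 10⁻⁵ s⁻²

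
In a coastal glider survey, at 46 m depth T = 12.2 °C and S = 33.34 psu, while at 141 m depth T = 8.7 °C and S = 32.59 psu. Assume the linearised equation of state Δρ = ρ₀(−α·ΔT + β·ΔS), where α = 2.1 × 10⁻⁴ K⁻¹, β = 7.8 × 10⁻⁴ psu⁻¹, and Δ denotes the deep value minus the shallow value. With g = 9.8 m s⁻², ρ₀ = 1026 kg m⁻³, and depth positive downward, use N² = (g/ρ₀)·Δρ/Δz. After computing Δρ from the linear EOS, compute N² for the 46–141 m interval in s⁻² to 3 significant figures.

ΔT = -3.5 K, ΔS = -0.75 psu (deep − shallow).
Δρ/ρ₀ = −αΔT + βΔS = 7.35 × 10⁻⁴ − 5.85 × 10⁻⁴ = 1.50 × 10⁻⁴, so Δρ ≈ 0.1539 kg m⁻³.
N² = (g/ρ₀)·Δρ/Δz = g·(Δρ/ρ₀)/Δz = 9.8 × 1.50 × 10⁻⁴ / 95 = 1.5474 × 10⁻⁵ s⁻² ≈ 1.55 × 10⁻⁵ s⁻².

1.55 × 10⁻⁵ s⁻²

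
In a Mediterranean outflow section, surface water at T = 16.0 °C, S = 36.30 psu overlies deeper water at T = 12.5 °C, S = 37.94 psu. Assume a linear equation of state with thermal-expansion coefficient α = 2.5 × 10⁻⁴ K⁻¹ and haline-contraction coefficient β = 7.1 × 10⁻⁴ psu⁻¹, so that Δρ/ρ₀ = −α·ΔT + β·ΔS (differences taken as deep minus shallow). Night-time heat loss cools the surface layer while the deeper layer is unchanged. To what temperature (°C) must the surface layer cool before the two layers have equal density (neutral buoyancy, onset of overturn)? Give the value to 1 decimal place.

7.8 °C

Neutral buoyancy requires Δρ = 0, i.e. −α(T_deep − T_surf′) + β(S_deep − S_surf) = 0.
T_surf′ = T_deep − (β/α)·ΔS = 12.5 − (7.1 × 10⁻⁴/2.5 × 10⁻⁴)·(+1.64) = 7.842 °C.
Cooling required: 16.0 − (7.842) = 8.158 °C.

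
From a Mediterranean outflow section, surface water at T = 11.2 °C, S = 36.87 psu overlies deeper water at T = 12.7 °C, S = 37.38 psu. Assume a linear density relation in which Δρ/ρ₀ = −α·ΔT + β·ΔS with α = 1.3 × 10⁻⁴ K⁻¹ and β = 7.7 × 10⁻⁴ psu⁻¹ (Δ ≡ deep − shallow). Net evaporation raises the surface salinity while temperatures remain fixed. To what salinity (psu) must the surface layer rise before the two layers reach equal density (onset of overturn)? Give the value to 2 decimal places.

37.13 psu

Neutral buoyancy requires −α(T_deep − T_surf) + β(S_deep − S_surf′) = 0.
S_surf′ = S_deep − (α/β)·ΔT = 37.38 − (1.3 × 10⁻⁴/7.7 × 10⁻⁴)·(+1.5) = 37.1268 psu.
Increase required: 37.1268 − 36.87 = 0.2568 psu.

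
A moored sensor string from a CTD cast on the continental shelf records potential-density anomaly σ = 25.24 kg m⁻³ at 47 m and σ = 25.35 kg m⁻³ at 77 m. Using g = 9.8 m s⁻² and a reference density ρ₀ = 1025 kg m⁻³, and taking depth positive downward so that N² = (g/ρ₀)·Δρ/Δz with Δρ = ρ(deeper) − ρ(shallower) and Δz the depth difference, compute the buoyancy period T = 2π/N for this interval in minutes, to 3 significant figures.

17.7 min

Δρ = 1025.35 − 1025.24 = 0.11 kg m⁻³ over Δz = 77 − 47 = 30 m.
N² = (9.8/1025) × (0.11/30) = 3.5057 × 10⁻⁵ s⁻².
N = √(3.5057 × 10⁻⁵) = 5.9209 × 10⁻³ rad s⁻¹, so T = 2π/N = 1.0612 × 10³ s = 17.687 min ≈ 17.7 min.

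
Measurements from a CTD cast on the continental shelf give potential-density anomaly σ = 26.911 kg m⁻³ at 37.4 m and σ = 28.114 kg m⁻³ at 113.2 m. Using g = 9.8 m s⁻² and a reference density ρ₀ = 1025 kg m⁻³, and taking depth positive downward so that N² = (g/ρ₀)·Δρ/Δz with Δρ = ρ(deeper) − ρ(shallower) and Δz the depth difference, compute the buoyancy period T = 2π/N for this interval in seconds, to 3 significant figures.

510 s

Δρ = 1028.114 − 1026.911 = 1.203 kg m⁻³ over Δz = 113.2 − 37.4 = 75.8 m.
N² = (9.8/1025) × (1.203/75.8) = 1.5174 × 10⁻⁴ s⁻².
N = √(1.5174 × 10⁻⁴) = 0.012318 rad s⁻¹, so T = 2π/N = 510.08 s ≈ 510 s.
N² > 0, so the interval is statically stable.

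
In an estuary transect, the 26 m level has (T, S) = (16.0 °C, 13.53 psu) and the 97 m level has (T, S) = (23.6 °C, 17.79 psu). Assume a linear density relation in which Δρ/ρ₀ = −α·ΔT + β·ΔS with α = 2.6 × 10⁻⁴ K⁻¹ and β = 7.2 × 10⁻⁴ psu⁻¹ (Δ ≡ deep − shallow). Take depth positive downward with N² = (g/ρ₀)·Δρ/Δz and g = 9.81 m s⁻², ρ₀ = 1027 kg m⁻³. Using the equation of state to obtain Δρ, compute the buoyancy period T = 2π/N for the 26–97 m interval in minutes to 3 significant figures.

ΔT = +7.6 K, ΔS = +4.26 psu (deep − shallow).
Δρ/ρ₀ = −αΔT + βΔS = -1.976 × 10⁻³ + 3.0672 × 10⁻³ = 1.0912 × 10⁻³, so Δρ ≈ 1.121 kg m⁻³.
N² = (g/ρ₀)·Δρ/Δz = g·(Δρ/ρ₀)/Δz = 9.81 × 1.0912 × 10⁻³ / 71 = 1.5077 × 10⁻⁴ s⁻².
N = √(1.5077 × 10⁻⁴) = 0.012279 rad s⁻¹ → T = 2π/N = 511.70 s = 8.5283 min ≈ 8.53 min.

8.53 min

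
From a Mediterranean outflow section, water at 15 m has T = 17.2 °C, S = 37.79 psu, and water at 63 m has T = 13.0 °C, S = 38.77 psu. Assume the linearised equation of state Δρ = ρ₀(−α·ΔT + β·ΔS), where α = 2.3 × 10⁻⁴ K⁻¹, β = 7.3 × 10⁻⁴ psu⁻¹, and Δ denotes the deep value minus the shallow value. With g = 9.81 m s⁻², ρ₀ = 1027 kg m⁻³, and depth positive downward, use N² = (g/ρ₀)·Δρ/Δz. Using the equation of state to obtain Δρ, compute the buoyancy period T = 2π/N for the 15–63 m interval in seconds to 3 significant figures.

ΔT = -4.2 K, ΔS = +0.98 psu (deep − shallow).
Δρ/ρ₀ = −αΔT + βΔS = 9.66 × 10⁻⁴ + 7.154 × 10⁻⁴ = 1.6814 × 10⁻³, so Δρ ≈ 1.727 kg m⁻³.
N² = (g/ρ₀)·Δρ/Δz = g·(Δρ/ρ₀)/Δz = 9.81 × 1.6814 × 10⁻³ / 48 = 3.4364 × 10⁻⁴ s⁻².
N = √(3.4364 × 10⁻⁴) = 0.018538 rad s⁻¹ → T = 2π/N = 338.94 s ≈ 339 s.

339 s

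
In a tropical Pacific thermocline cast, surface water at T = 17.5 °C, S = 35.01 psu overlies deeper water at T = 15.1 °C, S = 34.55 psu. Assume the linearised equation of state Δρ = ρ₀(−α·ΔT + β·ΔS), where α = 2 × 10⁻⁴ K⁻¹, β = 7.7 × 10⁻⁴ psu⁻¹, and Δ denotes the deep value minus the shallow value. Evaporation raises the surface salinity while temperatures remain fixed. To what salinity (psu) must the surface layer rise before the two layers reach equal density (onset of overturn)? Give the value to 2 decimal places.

Neutral buoyancy requires −α(T_deep − T_surf) + β(S_deep − S_surf′) = 0.
S_surf′ = S_deep − (α/β)·ΔT = 34.55 − (2 × 10⁻⁴/7.7 × 10⁻⁴)·(-2.4) = 35.1734 psu.
Increase required: 35.1734 − 35.01 = 0.1634 psu.

35.17 psu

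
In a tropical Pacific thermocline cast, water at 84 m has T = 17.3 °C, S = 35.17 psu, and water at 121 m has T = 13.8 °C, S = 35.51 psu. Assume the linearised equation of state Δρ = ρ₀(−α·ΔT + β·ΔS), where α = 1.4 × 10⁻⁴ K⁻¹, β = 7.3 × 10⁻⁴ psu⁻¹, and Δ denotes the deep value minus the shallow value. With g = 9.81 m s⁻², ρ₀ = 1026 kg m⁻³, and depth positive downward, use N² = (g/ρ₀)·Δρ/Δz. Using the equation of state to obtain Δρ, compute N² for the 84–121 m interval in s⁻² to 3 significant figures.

ΔT = -3.5 K, ΔS = +0.34 psu (deep − shallow).
Δρ/ρ₀ = −αΔT + βΔS = 4.90 × 10⁻⁴ + 2.482 × 10⁻⁴ = 7.382 × 10⁻⁴, so Δρ ≈ 0.7574 kg m⁻³.
N² = (g/ρ₀)·Δρ/Δz = g·(Δρ/ρ₀)/Δz = 9.81 × 7.382 × 10⁻⁴ / 37 = 1.9572 × 10⁻⁴ s⁻² ≈ 1.96 × 10⁻⁴ s⁻².

1.96 × 10⁻⁴ s⁻²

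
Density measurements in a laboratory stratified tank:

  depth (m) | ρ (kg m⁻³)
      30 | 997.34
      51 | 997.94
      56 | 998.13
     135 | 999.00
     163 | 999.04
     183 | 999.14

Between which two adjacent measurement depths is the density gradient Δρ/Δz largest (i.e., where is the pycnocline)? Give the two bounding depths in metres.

Compute the density gradient over each adjacent pair:
  30–51 m: Δρ/Δz = 0.60/21 = 0.029 kg m⁻⁴
  51–56 m: Δρ/Δz = 0.19/5 = 0.038 kg m⁻⁴
  56–135 m: Δρ/Δz = 0.87/79 = 0.011 kg m⁻⁴
  135–163 m: Δρ/Δz = 0.04/28 = 1.4 × 10⁻³ kg m⁻⁴
  163–183 m: Δρ/Δz = 0.10/20 = 5.0 × 10⁻³ kg m⁻⁴
The largest gradient is in the 51–56 m interval — the pycnocline.

51–56 m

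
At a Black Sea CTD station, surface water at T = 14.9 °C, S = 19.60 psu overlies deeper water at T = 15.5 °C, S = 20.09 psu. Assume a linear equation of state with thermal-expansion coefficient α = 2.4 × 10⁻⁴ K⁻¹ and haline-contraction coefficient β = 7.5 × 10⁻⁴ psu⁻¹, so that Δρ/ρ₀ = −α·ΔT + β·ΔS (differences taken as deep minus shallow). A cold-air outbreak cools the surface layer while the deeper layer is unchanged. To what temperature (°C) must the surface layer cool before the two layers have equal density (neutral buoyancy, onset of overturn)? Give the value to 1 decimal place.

Neutral buoyancy requires Δρ = 0, i.e. −α(T_deep − T_surf′) + β(S_deep − S_surf) = 0.
T_surf′ = T_deep − (β/α)·ΔS = 15.5 − (7.5 × 10⁻⁴/2.4 × 10⁻⁴)·(+0.49) = 13.969 °C.
Cooling required: 14.9 − (13.969) = 0.931 °C.

14.0 °C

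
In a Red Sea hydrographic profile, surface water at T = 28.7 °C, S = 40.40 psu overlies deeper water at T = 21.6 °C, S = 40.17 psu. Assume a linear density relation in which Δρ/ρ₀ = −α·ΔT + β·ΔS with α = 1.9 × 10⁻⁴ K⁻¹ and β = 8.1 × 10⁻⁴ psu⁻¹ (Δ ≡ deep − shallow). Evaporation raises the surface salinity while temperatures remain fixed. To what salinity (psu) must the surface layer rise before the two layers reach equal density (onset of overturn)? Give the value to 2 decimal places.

Neutral buoyancy requires −α(T_deep − T_surf) + β(S_deep − S_surf′) = 0.
S_surf′ = S_deep − (α/β)·ΔT = 40.17 − (1.9 × 10⁻⁴/8.1 × 10⁻⁴)·(-7.1) = 41.8354 psu.
Increase required: 41.8354 − 40.40 = 1.4354 psu.

41.84 psu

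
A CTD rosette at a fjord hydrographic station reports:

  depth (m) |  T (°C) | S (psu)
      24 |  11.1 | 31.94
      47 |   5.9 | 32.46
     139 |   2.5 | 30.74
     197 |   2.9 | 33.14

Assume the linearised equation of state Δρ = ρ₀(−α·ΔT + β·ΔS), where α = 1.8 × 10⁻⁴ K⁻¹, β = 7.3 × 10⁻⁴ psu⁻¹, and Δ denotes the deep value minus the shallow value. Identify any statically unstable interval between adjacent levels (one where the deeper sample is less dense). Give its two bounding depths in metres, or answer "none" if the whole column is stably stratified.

47–139 m

Evaluate Δρ/ρ₀ = −αΔT + βΔS across each adjacent pair:
  24–47 m: −αΔT+βΔS = −(1.8 × 10⁻⁴)(-5.2)+(7.3 × 10⁻⁴)(+0.52) = 1.3 × 10⁻³ → stable
  47–139 m: −αΔT+βΔS = −(1.8 × 10⁻⁴)(-3.4)+(7.3 × 10⁻⁴)(-1.72) = -6.4 × 10⁻⁴ → UNSTABLE
  139–197 m: −αΔT+βΔS = −(1.8 × 10⁻⁴)(+0.4)+(7.3 × 10⁻⁴)(+2.40) = 1.7 × 10⁻³ → stable
The 47–139 m interval has Δρ < 0: lighter water underlies denser water.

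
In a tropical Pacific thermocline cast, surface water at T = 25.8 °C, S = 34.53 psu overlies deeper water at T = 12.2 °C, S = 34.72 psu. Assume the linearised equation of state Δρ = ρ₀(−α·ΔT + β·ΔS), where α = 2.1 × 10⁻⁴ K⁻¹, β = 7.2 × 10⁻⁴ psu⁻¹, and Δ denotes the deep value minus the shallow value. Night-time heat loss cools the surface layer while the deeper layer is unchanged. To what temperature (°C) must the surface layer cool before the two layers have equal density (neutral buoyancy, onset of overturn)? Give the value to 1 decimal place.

Neutral buoyancy requires Δρ = 0, i.e. −α(T_deep − T_surf′) + β(S_deep − S_surf) = 0.
T_surf′ = T_deep − (β/α)·ΔS = 12.2 − (7.2 × 10⁻⁴/2.1 × 10⁻⁴)·(+0.19) = 11.549 °C.
Cooling required: 25.8 − (11.549) = 14.251 °C.

11.5 °C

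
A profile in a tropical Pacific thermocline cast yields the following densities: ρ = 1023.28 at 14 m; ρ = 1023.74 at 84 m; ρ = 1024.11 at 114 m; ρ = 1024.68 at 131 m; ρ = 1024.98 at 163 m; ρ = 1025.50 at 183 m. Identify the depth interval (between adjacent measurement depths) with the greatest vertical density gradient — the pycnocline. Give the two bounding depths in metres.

Compute the density gradient over each adjacent pair:
  14–84 m: Δρ/Δz = 0.46/70 = 6.6 × 10⁻³ kg m⁻⁴
  84–114 m: Δρ/Δz = 0.37/30 = 0.012 kg m⁻⁴
  114–131 m: Δρ/Δz = 0.57/17 = 0.034 kg m⁻⁴
  131–163 m: Δρ/Δz = 0.30/32 = 9.4 × 10⁻³ kg m⁻⁴
  163–183 m: Δρ/Δz = 0.52/20 = 0.026 kg m⁻⁴
The largest gradient is in the 114–131 m interval — the pycnocline.

114–131 m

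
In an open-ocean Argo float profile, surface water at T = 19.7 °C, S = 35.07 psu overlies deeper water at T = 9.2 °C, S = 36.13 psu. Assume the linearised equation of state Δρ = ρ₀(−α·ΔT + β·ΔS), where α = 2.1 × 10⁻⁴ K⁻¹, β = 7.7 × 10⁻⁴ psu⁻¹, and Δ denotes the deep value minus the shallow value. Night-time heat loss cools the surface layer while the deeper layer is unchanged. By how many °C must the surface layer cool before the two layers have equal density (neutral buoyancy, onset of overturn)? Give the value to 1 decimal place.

14.4 °C

Neutral buoyancy requires Δρ = 0, i.e. −α(T_deep − T_surf′) + β(S_deep − S_surf) = 0.
T_surf′ = T_deep − (β/α)·ΔS = 9.2 − (7.7 × 10⁻⁴/2.1 × 10⁻⁴)·(+1.06) = 5.313 °C.
Cooling required: 19.7 − (5.313) = 14.387 °C.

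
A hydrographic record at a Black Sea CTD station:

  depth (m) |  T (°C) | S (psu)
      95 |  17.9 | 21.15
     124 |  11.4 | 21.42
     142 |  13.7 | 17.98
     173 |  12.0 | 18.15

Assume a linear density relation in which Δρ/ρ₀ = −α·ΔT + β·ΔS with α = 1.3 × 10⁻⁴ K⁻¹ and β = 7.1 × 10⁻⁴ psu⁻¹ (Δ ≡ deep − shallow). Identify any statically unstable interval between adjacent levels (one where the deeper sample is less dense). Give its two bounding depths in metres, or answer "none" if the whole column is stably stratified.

124–142 m

Evaluate Δρ/ρ₀ = −αΔT + βΔS across each adjacent pair:
  95–124 m: −αΔT+βΔS = −(1.3 × 10⁻⁴)(-6.5)+(7.1 × 10⁻⁴)(+0.27) = 1.0 × 10⁻³ → stable
  124–142 m: −αΔT+βΔS = −(1.3 × 10⁻⁴)(+2.3)+(7.1 × 10⁻⁴)(-3.44) = -2.7 × 10⁻³ → UNSTABLE
  142–173 m: −αΔT+βΔS = −(1.3 × 10⁻⁴)(-1.7)+(7.1 × 10⁻⁴)(+0.17) = 3.4 × 10⁻⁴ → stable
The 124–142 m interval has Δρ < 0: lighter water underlies denser water.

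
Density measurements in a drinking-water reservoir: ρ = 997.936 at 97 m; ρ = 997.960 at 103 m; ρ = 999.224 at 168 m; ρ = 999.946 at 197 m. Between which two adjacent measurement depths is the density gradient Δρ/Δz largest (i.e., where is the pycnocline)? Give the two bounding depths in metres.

Compute the density gradient over each adjacent pair:
  97–103 m: Δρ/Δz = 0.024/6 = 4.0 × 10⁻³ kg m⁻⁴
  103–168 m: Δρ/Δz = 1.264/65 = 0.019 kg m⁻⁴
  168–197 m: Δρ/Δz = 0.722/29 = 0.025 kg m⁻⁴
The largest gradient is in the 168–197 m interval — the pycnocline.

168–197 m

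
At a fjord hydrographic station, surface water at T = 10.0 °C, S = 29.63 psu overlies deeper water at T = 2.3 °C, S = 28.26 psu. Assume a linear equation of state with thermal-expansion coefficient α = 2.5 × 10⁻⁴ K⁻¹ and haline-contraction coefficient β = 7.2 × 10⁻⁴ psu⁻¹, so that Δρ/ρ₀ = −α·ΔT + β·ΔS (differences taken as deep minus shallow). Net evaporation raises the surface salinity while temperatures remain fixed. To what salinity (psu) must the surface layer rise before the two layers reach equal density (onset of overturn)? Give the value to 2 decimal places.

Neutral buoyancy requires −α(T_deep − T_surf) + β(S_deep − S_surf′) = 0.
S_surf′ = S_deep − (α/β)·ΔT = 28.26 − (2.5 × 10⁻⁴/7.2 × 10⁻⁴)·(-7.7) = 30.9336 psu.
Increase required: 30.9336 − 29.63 = 1.3036 psu.

30.93 psu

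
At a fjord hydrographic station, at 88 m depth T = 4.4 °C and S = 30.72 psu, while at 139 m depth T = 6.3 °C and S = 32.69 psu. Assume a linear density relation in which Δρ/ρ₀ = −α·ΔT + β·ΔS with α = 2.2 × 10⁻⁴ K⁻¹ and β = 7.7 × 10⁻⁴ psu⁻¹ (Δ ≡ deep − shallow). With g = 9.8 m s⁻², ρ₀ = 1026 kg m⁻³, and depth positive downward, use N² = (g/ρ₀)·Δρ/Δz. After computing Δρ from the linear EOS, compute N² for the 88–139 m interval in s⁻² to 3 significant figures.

2.11 × 10⁻⁴ s⁻²

ΔT = +1.9 K, ΔS = +1.97 psu (deep − shallow).
Δρ/ρ₀ = −αΔT + βΔS = -4.18 × 10⁻⁴ + 1.5169 × 10⁻³ = 1.0989 × 10⁻³, so Δρ ≈ 1.127 kg m⁻³.
N² = (g/ρ₀)·Δρ/Δz = g·(Δρ/ρ₀)/Δz = 9.8 × 1.0989 × 10⁻³ / 51 = 2.1116 × 10⁻⁴ s⁻² ≈ 2.11 × 10⁻⁴ s⁻².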